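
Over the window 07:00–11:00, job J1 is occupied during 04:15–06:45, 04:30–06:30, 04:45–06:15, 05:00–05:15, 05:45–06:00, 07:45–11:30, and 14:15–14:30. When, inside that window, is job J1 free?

After merging, the occupied span is 04:15–06:45, 07:45–11:30, 14:15–14:30.
Uncovered inside 07:00–11:00: 07:00–07:45.

07:00–07:45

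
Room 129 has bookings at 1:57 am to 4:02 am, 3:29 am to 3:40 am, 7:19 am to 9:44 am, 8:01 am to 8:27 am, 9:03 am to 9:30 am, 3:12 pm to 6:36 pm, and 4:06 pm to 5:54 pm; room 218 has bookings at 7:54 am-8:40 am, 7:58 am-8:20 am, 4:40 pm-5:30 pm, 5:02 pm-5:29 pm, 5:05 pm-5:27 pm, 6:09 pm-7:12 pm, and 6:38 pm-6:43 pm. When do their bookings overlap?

7:54 am-8:40 am, 4:40 pm-5:30 pm, 6:09 pm-6:36 pm

Merge the first list: 1:57 am-4:02 am, 7:19 am-9:44 am, 3:12 pm-6:36 pm.
Merge the second list: 7:54 am-8:40 am, 4:40 pm-5:30 pm, 6:09 pm-7:12 pm.
1:57 am-4:02 am meets no B interval.
7:19 am-9:44 am ∩ B → 7:54 am-8:40 am.
3:12 pm-6:36 pm ∩ B → 4:40 pm-5:30 pm, 6:09 pm-6:36 pm.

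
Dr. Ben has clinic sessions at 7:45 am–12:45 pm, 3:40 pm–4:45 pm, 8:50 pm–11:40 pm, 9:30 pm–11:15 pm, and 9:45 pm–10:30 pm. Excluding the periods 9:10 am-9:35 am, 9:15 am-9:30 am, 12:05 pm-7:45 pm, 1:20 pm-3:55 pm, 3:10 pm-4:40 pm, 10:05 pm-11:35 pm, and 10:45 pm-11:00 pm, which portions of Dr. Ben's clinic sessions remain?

Merge the first list: 7:45 am-12:45 pm, 3:40 pm-4:45 pm, 8:50 pm-11:40 pm.
Merge the second list: 9:10 am-9:35 am, 12:05 pm-7:45 pm, 10:05 pm-11:35 pm.
7:45 am-12:45 pm minus B → 7:45 am-9:10 am, 9:35 am-12:05 pm.
3:40 pm-4:45 pm: fully covered by B → removed.
8:50 pm-11:40 pm minus B → 8:50 pm-10:05 pm, 11:35 pm-11:40 pm.

7:45 am-9:10 am, 9:35 am-12:05 pm, 8:50 pm-10:05 pm, 11:35 pm-11:40 pm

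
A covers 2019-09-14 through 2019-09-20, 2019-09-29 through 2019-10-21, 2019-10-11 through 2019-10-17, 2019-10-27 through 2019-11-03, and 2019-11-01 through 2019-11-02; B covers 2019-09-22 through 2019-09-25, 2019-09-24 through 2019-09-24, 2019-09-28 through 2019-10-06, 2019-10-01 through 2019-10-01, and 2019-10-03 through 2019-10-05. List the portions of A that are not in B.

A, merged: 2019-09-14 through 2019-09-20, 2019-09-29 through 2019-10-21, 2019-10-27 through 2019-11-03.
B, merged: 2019-09-22 through 2019-09-25, 2019-09-28 through 2019-10-06.
2019-09-14 through 2019-09-20: nothing removed.
2019-09-29 through 2019-10-21 \ B = 2019-10-07 through 2019-10-21.
2019-10-27 through 2019-11-03: nothing removed.

2019-09-14 through 2019-09-20, 2019-10-07 through 2019-10-21, 2019-10-27 through 2019-11-03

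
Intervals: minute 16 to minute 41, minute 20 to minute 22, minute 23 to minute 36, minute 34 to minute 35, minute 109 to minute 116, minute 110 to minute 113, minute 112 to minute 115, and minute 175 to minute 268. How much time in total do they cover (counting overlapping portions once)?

125 minutes

Merged: minute 16 to minute 41, minute 109 to minute 116, minute 175 to minute 268.
Lengths: 25 minutes + 7 minutes + 93 minutes = 125 minutes.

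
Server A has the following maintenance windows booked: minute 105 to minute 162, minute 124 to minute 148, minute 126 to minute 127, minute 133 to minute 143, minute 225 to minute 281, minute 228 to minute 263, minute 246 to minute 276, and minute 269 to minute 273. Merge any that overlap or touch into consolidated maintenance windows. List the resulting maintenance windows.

minute 124 to minute 148 overlaps/touches minute 105 to minute 162 → extend to minute 105 to minute 162.
minute 126 to minute 127 overlaps/touches minute 105 to minute 162 → extend to minute 105 to minute 162.
minute 133 to minute 143 overlaps/touches minute 105 to minute 162 → extend to minute 105 to minute 162.
minute 225 to minute 281 is disjoint → start new block.
minute 228 to minute 263 overlaps/touches minute 225 to minute 281 → extend to minute 225 to minute 281.
minute 246 to minute 276 overlaps/touches minute 225 to minute 281 → extend to minute 225 to minute 281.
minute 269 to minute 273 overlaps/touches minute 225 to minute 281 → extend to minute 225 to minute 281.

minute 105 to minute 162, minute 225 to minute 281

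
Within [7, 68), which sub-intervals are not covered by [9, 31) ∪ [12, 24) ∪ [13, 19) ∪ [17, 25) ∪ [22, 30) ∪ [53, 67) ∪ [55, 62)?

[7, 9) ∪ [31, 53) ∪ [67, 68)

Covered (merged): [9, 31), [53, 67).
Uncovered inside [7, 68): [7, 9), [31, 53), [67, 68).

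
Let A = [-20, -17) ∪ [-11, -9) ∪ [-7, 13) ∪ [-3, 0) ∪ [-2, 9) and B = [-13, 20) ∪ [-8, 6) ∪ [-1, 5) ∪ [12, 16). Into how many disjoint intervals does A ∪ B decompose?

First set merges to [-20, -17), [-11, -9), [-7, 13).
Second set merges to [-13, 20).
A ∪ B = [-20, -17), [-13, 20).
That is 2 disjoint pieces.

2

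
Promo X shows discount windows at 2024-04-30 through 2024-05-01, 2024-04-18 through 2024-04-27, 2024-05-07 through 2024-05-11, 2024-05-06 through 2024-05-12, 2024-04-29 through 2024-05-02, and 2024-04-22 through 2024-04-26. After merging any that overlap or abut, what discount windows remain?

2024-04-18 through 2024-04-27, 2024-04-29 through 2024-05-02, 2024-05-06 through 2024-05-12

Sort by start: 2024-04-18 through 2024-04-27, 2024-04-22 through 2024-04-26, 2024-04-29 through 2024-05-02, 2024-04-30 through 2024-05-01, 2024-05-06 through 2024-05-12, 2024-05-07 through 2024-05-11.
2024-04-22 through 2024-04-26 overlaps/touches 2024-04-18 through 2024-04-27 → extend to 2024-04-18 through 2024-04-27.
2024-04-29 through 2024-05-02 is disjoint → start new block.
2024-04-30 through 2024-05-01 overlaps/touches 2024-04-29 through 2024-05-02 → extend to 2024-04-29 through 2024-05-02.
2024-05-06 through 2024-05-12 is disjoint → start new block.
2024-05-07 through 2024-05-11 overlaps/touches 2024-05-06 through 2024-05-12 → extend to 2024-05-06 through 2024-05-12.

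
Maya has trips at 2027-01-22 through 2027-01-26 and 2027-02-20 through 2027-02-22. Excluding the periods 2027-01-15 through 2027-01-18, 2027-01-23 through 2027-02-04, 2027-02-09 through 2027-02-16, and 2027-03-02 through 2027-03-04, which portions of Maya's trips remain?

2027-01-22 through 2027-01-26 with B removed leaves 2027-01-22 through 2027-01-22.
2027-02-20 through 2027-02-22 is untouched.

2027-01-22 through 2027-01-22, 2027-02-20 through 2027-02-22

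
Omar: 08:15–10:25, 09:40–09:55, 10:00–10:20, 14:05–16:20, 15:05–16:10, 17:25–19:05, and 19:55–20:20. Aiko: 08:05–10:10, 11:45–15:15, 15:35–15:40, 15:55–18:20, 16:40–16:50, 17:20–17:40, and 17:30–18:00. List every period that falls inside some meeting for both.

08:15-10:10, 14:05-15:15, 15:35-15:40, 15:55-16:20, 17:25-18:20

Merge the first list: 08:15-10:25, 14:05-16:20, 17:25-19:05, 19:55-20:20.
Merge the second list: 08:05-10:10, 11:45-15:15, 15:35-15:40, 15:55-18:20.
08:15-10:25 meets the second set on 08:15-10:10.
14:05-16:20 meets the second set on 14:05-15:15, 15:35-15:40, 15:55-16:20.
17:25-19:05 meets the second set on 17:25-18:20.
19:55-20:20: no overlap with the second set.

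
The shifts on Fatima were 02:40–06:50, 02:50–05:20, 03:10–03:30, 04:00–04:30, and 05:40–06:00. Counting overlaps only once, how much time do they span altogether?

4 h 10 min

Merged: 02:40–06:50.
Length: 4 h 10 min.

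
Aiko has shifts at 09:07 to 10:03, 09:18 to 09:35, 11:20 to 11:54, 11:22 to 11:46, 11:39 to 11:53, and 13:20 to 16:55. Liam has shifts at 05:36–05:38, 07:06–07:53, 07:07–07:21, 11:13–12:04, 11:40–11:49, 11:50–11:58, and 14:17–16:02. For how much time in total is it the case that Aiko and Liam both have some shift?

A, merged: 09:07-10:03, 11:20-11:54, 13:20-16:55.
B, merged: 05:36-05:38, 07:06-07:53, 11:13-12:04, 14:17-16:02.
A ∩ B = 11:20-11:54, 14:17-16:02.
Total: 34 min + 1 h 45 min = 2 h 19 min.

2 h 19 min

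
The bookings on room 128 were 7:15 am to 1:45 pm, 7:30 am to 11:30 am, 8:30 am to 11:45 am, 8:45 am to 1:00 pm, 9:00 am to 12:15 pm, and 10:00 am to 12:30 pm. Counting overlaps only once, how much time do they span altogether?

6 h 30 min

Merged: 7:15 am-1:45 pm.
Length: 6 h 30 min.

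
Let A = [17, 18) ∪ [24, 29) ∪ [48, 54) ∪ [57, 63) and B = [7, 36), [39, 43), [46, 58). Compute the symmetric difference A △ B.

Only in the first: [58, 63).
Only in the second: [7, 17), [18, 24), [29, 36), [39, 43), [46, 48), [54, 57).
Together these are the periods covered by exactly one.

[7, 17) ∪ [18, 24) ∪ [29, 36) ∪ [39, 43) ∪ [46, 48) ∪ [54, 57) ∪ [58, 63)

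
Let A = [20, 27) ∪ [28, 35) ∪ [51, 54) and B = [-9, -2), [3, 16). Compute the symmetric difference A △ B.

Only in the first: [20, 27), [28, 35), [51, 54).
Only in the second: [-9, -2), [3, 16).
Together these are the periods covered by exactly one.

[-9, -2) ∪ [3, 16) ∪ [20, 27) ∪ [28, 35) ∪ [51, 54)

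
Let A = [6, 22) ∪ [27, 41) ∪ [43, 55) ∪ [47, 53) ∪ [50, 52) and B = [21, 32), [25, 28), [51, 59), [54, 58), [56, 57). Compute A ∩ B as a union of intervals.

Merge the first list: [6, 22), [27, 41), [43, 55).
Merge the second list: [21, 32), [51, 59).
[6, 22) meets the second set on [21, 22).
[27, 41) meets the second set on [27, 32).
[43, 55) meets the second set on [51, 55).

[21, 22) ∪ [27, 32) ∪ [51, 55)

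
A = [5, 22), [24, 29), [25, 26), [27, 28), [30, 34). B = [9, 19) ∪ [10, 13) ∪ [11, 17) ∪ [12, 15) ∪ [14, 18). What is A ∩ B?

[9, 19)

First set merges to [5, 22), [24, 29), [30, 34).
Second set merges to [9, 19).
[5, 22) overlaps B on [9, 19).
[24, 29) falls entirely outside B.
[30, 34) falls entirely outside B.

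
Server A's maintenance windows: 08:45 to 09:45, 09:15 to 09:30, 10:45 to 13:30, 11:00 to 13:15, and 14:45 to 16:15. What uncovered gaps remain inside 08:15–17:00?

Covered (merged): 08:45–09:45, 10:45–13:30, 14:45–16:15.
Complement within 08:15–17:00: 08:15–08:45, 09:45–10:45, 13:30–14:45, 16:15–17:00.

08:15–08:45, 09:45–10:45, 13:30–14:45, 16:15–17:00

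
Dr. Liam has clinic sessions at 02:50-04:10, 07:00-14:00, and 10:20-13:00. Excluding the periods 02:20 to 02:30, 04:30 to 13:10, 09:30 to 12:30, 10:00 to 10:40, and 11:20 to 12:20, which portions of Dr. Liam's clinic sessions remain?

02:50–04:10, 13:10–14:00

First set merges to 02:50–04:10, 07:00–14:00.
Second set merges to 02:20–02:30, 04:30–13:10.
02:50–04:10: nothing removed.
07:00–14:00 \ B = 13:10–14:00.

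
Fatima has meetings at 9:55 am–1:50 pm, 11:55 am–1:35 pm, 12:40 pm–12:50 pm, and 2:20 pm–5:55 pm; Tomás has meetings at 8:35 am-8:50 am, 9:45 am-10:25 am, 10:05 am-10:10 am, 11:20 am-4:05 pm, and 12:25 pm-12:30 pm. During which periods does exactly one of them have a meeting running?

First set merges to 9:55 am–1:50 pm, 2:20 pm–5:55 pm.
Second set merges to 8:35 am–8:50 am, 9:45 am–10:25 am, 11:20 am–4:05 pm.
A \ B = 10:25 am–11:20 am, 4:05 pm–5:55 pm.
B \ A = 8:35 am–8:50 am, 9:45 am–9:55 am, 1:50 pm–2:20 pm.
Union of the two gives the symmetric difference.

8:35 am–8:50 am, 9:45 am–9:55 am, 10:25 am–11:20 am, 1:50 pm–2:20 pm, 4:05 pm–5:55 pm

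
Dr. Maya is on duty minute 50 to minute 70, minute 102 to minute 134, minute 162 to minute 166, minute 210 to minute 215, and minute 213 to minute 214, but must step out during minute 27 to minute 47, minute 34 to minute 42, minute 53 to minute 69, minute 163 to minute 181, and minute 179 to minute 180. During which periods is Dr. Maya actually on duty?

minute 50 to minute 53, minute 69 to minute 70, minute 102 to minute 134, minute 162 to minute 163, minute 210 to minute 215

A, merged: minute 50 to minute 70, minute 102 to minute 134, minute 162 to minute 166, minute 210 to minute 215.
B, merged: minute 27 to minute 47, minute 53 to minute 69, minute 163 to minute 181.
minute 50 to minute 70 with B removed leaves minute 50 to minute 53, minute 69 to minute 70.
minute 102 to minute 134 is untouched.
minute 162 to minute 166 with B removed leaves minute 162 to minute 163.
minute 210 to minute 215 is untouched.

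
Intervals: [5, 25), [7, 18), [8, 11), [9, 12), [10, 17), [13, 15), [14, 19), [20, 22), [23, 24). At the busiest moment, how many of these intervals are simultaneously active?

At 10, 5 of the intervals are simultaneously active.
No point has more.

5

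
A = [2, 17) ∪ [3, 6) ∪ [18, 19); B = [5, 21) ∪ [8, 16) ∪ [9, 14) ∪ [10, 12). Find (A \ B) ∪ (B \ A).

First set merges to [2, 17), [18, 19).
Second set merges to [5, 21).
A \ B = [2, 5).
B \ A = [17, 18), [19, 21).
Union of the two gives the symmetric difference.

[2, 5) ∪ [17, 18) ∪ [19, 21)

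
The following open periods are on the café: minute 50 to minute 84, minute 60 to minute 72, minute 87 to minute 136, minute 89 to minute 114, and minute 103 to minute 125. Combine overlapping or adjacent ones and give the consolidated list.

minute 50 to minute 84, minute 87 to minute 136

minute 60 to minute 72 overlaps/touches minute 50 to minute 84 → extend to minute 50 to minute 84.
minute 87 to minute 136 is disjoint → start new block.
minute 89 to minute 114 overlaps/touches minute 87 to minute 136 → extend to minute 87 to minute 136.
minute 103 to minute 125 overlaps/touches minute 87 to minute 136 → extend to minute 87 to minute 136.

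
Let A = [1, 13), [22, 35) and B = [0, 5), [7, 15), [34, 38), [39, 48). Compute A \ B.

[5, 7) ∪ [22, 34)

[1, 13) minus B → [5, 7).
[22, 35) minus B → [22, 34).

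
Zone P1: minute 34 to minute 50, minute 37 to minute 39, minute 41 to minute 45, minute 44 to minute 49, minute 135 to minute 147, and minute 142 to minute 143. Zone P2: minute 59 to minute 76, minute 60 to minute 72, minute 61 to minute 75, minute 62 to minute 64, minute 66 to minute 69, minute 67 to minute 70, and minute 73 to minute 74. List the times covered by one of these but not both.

minute 34 to minute 50, minute 59 to minute 76, minute 135 to minute 147

A, merged: minute 34 to minute 50, minute 135 to minute 147.
B, merged: minute 59 to minute 76.
A but not B: minute 34 to minute 50, minute 135 to minute 147.
B but not A: minute 59 to minute 76.
Combining gives A △ B.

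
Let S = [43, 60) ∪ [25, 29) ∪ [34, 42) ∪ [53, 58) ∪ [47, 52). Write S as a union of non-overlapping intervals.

[25, 29) ∪ [34, 42) ∪ [43, 60)

Sort by start: [25, 29), [34, 42), [43, 60), [47, 52), [53, 58).
[34, 42) is disjoint → start new block.
[43, 60) is disjoint → start new block.
[47, 52) overlaps/touches [43, 60) → extend to [43, 60).
[53, 58) overlaps/touches [43, 60) → extend to [43, 60).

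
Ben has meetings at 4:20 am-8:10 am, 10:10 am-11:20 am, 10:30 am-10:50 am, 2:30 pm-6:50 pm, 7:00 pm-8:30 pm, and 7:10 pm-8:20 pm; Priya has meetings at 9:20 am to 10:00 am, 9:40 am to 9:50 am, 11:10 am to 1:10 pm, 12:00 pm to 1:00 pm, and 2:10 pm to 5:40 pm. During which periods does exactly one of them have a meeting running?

First set merges to 4:20 am–8:10 am, 10:10 am–11:20 am, 2:30 pm–6:50 pm, 7:00 pm–8:30 pm.
Second set merges to 9:20 am–10:00 am, 11:10 am–1:10 pm, 2:10 pm–5:40 pm.
Only in the first: 4:20 am–8:10 am, 10:10 am–11:10 am, 5:40 pm–6:50 pm, 7:00 pm–8:30 pm.
Only in the second: 9:20 am–10:00 am, 11:20 am–1:10 pm, 2:10 pm–2:30 pm.
Together these are the periods covered by exactly one.

4:20 am–8:10 am, 9:20 am–10:00 am, 10:10 am–11:10 am, 11:20 am–1:10 pm, 2:10 pm–2:30 pm, 5:40 pm–6:50 pm, 7:00 pm–8:30 pm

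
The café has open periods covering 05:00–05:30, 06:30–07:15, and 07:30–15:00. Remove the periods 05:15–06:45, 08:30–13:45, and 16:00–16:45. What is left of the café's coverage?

05:00-05:15, 06:45-07:15, 07:30-08:30, 13:45-15:00

05:00-05:30 with B removed leaves 05:00-05:15.
06:30-07:15 with B removed leaves 06:45-07:15.
07:30-15:00 with B removed leaves 07:30-08:30, 13:45-15:00.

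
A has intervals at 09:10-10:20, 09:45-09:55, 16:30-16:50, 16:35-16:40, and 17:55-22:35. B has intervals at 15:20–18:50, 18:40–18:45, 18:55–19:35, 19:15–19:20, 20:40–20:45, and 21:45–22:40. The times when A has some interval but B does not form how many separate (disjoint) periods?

A, merged: 09:10–10:20, 16:30–16:50, 17:55–22:35.
B, merged: 15:20–18:50, 18:55–19:35, 20:40–20:45, 21:45–22:40.
A \ B = 09:10–10:20, 18:50–18:55, 19:35–20:40, 20:45–21:45.
That is 4 disjoint pieces.

4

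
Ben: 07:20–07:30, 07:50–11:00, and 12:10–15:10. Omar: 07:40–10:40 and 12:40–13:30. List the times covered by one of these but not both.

07:20-07:30, 07:40-07:50, 10:40-11:00, 12:10-12:40, 13:30-15:10

Only in the first: 07:20-07:30, 10:40-11:00, 12:10-12:40, 13:30-15:10.
Only in the second: 07:40-07:50.
Together these are the periods covered by exactly one.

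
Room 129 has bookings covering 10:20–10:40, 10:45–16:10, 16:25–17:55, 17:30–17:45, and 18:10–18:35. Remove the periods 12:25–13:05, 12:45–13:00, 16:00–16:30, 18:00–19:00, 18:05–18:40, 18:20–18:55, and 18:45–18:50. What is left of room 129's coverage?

10:20–10:40, 10:45–12:25, 13:05–16:00, 16:30–17:55

Merge the first list: 10:20–10:40, 10:45–16:10, 16:25–17:55, 18:10–18:35.
Merge the second list: 12:25–13:05, 16:00–16:30, 18:00–19:00.
10:20–10:40 is untouched.
10:45–16:10 with B removed leaves 10:45–12:25, 13:05–16:00.
16:25–17:55 with B removed leaves 16:30–17:55.
18:10–18:35 lies entirely inside B → drops out.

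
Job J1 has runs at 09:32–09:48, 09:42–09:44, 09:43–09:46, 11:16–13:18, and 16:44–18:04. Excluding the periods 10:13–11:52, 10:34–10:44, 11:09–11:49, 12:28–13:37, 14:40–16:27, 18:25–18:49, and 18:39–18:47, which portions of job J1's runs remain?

09:32–09:48, 11:52–12:28, 16:44–18:04

A, merged: 09:32–09:48, 11:16–13:18, 16:44–18:04.
B, merged: 10:13–11:52, 12:28–13:37, 14:40–16:27, 18:25–18:49.
09:32–09:48: no B overlap → unchanged.
11:16–13:18 minus B → 11:52–12:28.
16:44–18:04: no B overlap → unchanged.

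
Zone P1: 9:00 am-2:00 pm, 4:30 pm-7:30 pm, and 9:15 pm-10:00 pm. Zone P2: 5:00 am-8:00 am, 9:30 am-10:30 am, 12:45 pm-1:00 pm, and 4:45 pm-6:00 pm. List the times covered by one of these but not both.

Only in the first: 9:00 am–9:30 am, 10:30 am–12:45 pm, 1:00 pm–2:00 pm, 4:30 pm–4:45 pm, 6:00 pm–7:30 pm, 9:15 pm–10:00 pm.
Only in the second: 5:00 am–8:00 am.
Together these are the periods covered by exactly one.

5:00 am–8:00 am, 9:00 am–9:30 am, 10:30 am–12:45 pm, 1:00 pm–2:00 pm, 4:30 pm–4:45 pm, 6:00 pm–7:30 pm, 9:15 pm–10:00 pm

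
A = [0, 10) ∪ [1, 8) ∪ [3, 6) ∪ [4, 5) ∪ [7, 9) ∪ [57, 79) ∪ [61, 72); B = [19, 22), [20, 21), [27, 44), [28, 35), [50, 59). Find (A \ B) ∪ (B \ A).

[0, 10) ∪ [19, 22) ∪ [27, 44) ∪ [50, 57) ∪ [59, 79)

First set merges to [0, 10), [57, 79).
Second set merges to [19, 22), [27, 44), [50, 59).
Only in the first: [0, 10), [59, 79).
Only in the second: [19, 22), [27, 44), [50, 57).
Together these are the periods covered by exactly one.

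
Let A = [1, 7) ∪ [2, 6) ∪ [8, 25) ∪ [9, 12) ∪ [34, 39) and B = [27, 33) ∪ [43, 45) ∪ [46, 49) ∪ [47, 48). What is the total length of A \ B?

First set merges to [1, 7), [8, 25), [34, 39).
Second set merges to [27, 33), [43, 45), [46, 49).
A \ B = [1, 7), [8, 25), [34, 39).
Total: 6 + 17 + 5 = 28.

28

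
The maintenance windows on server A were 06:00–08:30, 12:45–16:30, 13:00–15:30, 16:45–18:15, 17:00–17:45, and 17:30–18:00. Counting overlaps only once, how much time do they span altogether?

7 h 45 min

Merged: 06:00–08:30, 12:45–16:30, 16:45–18:15.
Lengths: 2 h 30 min + 3 h 45 min + 1 h 30 min = 7 h 45 min.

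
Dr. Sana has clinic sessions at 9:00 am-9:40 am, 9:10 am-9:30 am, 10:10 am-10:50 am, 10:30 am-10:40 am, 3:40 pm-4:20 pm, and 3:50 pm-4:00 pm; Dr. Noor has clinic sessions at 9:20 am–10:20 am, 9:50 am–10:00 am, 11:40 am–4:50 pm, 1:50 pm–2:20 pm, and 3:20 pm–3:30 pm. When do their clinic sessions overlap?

A, merged: 9:00 am–9:40 am, 10:10 am–10:50 am, 3:40 pm–4:20 pm.
B, merged: 9:20 am–10:20 am, 11:40 am–4:50 pm.
9:00 am–9:40 am overlaps B on 9:20 am–9:40 am.
10:10 am–10:50 am overlaps B on 10:10 am–10:20 am.
3:40 pm–4:20 pm overlaps B on 3:40 pm–4:20 pm.

9:20 am–9:40 am, 10:10 am–10:20 am, 3:40 pm–4:20 pm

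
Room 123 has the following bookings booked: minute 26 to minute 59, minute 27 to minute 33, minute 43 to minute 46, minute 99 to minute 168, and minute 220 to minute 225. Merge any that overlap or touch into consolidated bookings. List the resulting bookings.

minute 27 to minute 33 overlaps/touches minute 26 to minute 59 → extend to minute 26 to minute 59.
minute 43 to minute 46 overlaps/touches minute 26 to minute 59 → extend to minute 26 to minute 59.
minute 99 to minute 168 is disjoint → start new block.
minute 220 to minute 225 is disjoint → start new block.

minute 26 to minute 59, minute 99 to minute 168, minute 220 to minute 225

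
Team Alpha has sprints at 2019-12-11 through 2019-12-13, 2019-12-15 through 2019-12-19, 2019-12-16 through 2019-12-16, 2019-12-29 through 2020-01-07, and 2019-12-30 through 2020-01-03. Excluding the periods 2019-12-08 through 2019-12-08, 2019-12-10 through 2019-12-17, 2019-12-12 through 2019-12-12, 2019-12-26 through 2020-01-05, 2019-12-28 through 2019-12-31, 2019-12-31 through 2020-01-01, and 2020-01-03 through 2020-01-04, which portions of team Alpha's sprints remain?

A, merged: 2019-12-11 through 2019-12-13, 2019-12-15 through 2019-12-19, 2019-12-29 through 2020-01-07.
B, merged: 2019-12-08 through 2019-12-08, 2019-12-10 through 2019-12-17, 2019-12-26 through 2020-01-05.
2019-12-11 through 2019-12-13: entirely removed.
2019-12-15 through 2019-12-19 \ B = 2019-12-18 through 2019-12-19.
2019-12-29 through 2020-01-07 \ B = 2020-01-06 through 2020-01-07.

2019-12-18 through 2019-12-19, 2020-01-06 through 2020-01-07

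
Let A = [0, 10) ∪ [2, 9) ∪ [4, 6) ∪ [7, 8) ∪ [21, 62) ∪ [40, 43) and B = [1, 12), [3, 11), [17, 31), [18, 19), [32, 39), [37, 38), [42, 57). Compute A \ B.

First set merges to [0, 10), [21, 62).
Second set merges to [1, 12), [17, 31), [32, 39), [42, 57).
[0, 10) \ B = [0, 1).
[21, 62) \ B = [31, 32), [39, 42), [57, 62).

[0, 1) ∪ [31, 32) ∪ [39, 42) ∪ [57, 62)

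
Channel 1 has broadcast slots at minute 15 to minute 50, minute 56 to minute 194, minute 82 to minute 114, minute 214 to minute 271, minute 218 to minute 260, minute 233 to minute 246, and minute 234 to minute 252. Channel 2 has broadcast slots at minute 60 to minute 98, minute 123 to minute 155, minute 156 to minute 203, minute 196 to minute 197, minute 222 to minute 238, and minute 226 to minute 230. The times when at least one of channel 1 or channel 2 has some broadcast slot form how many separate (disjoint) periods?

A, merged: minute 15 to minute 50, minute 56 to minute 194, minute 214 to minute 271.
B, merged: minute 60 to minute 98, minute 123 to minute 155, minute 156 to minute 203, minute 222 to minute 238.
A ∪ B = minute 15 to minute 50, minute 56 to minute 203, minute 214 to minute 271.
That is 3 disjoint pieces.

3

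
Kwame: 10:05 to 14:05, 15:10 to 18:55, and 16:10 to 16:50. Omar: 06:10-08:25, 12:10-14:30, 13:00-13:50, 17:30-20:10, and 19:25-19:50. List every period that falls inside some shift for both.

First set merges to 10:05–14:05, 15:10–18:55.
Second set merges to 06:10–08:25, 12:10–14:30, 17:30–20:10.
10:05–14:05 overlaps B on 12:10–14:05.
15:10–18:55 overlaps B on 17:30–18:55.

12:10–14:05, 17:30–18:55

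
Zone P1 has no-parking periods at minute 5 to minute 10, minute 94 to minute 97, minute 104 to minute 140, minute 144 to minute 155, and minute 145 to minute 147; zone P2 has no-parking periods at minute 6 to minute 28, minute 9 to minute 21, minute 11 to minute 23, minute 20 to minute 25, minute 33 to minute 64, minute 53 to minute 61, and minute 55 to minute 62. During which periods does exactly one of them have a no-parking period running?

First set merges to minute 5 to minute 10, minute 94 to minute 97, minute 104 to minute 140, minute 144 to minute 155.
Second set merges to minute 6 to minute 28, minute 33 to minute 64.
A \ B = minute 5 to minute 6, minute 94 to minute 97, minute 104 to minute 140, minute 144 to minute 155.
B \ A = minute 10 to minute 28, minute 33 to minute 64.
Union of the two gives the symmetric difference.

minute 5 to minute 6, minute 10 to minute 28, minute 33 to minute 64, minute 94 to minute 97, minute 104 to minute 140, minute 144 to minute 155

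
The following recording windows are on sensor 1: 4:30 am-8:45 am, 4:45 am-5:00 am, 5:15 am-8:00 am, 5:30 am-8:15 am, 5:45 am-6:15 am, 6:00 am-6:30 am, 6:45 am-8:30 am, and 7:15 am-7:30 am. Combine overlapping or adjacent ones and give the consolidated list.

4:30 am–8:45 am

4:45 am–5:00 am overlaps/touches 4:30 am–8:45 am → extend to 4:30 am–8:45 am.
5:15 am–8:00 am overlaps/touches 4:30 am–8:45 am → extend to 4:30 am–8:45 am.
5:30 am–8:15 am overlaps/touches 4:30 am–8:45 am → extend to 4:30 am–8:45 am.
5:45 am–6:15 am overlaps/touches 4:30 am–8:45 am → extend to 4:30 am–8:45 am.
6:00 am–6:30 am overlaps/touches 4:30 am–8:45 am → extend to 4:30 am–8:45 am.
6:45 am–8:30 am overlaps/touches 4:30 am–8:45 am → extend to 4:30 am–8:45 am.
7:15 am–7:30 am overlaps/touches 4:30 am–8:45 am → extend to 4:30 am–8:45 am.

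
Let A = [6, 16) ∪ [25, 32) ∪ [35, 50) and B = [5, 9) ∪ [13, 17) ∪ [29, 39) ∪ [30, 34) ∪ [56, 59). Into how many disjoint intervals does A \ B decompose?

B, merged: [5, 9), [13, 17), [29, 39), [56, 59).
A \ B = [9, 13), [25, 29), [39, 50).
That is 3 disjoint pieces.

3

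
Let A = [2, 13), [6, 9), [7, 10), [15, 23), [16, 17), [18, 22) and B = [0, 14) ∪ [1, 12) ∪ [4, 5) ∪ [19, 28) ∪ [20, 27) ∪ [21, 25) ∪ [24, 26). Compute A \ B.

Merge the first list: [2, 13), [15, 23).
Merge the second list: [0, 14), [19, 28).
[2, 13): fully covered by B → removed.
[15, 23) minus B → [15, 19).

[15, 19)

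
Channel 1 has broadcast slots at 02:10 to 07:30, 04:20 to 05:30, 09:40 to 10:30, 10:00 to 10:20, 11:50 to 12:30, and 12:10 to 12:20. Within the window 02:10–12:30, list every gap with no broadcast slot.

Covered (merged): 02:10-07:30, 09:40-10:30, 11:50-12:30.
Complement within 02:10-12:30: 07:30-09:40, 10:30-11:50.

07:30-09:40, 10:30-11:50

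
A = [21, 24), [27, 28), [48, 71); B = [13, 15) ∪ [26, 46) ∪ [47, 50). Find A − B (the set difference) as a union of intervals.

[21, 24): nothing removed.
[27, 28): entirely removed.
[48, 71) \ B = [50, 71).

[21, 24) ∪ [50, 71)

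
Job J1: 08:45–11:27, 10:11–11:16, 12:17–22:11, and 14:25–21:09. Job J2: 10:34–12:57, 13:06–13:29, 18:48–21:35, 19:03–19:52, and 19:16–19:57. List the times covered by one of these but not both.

Merge the first list: 08:45–11:27, 12:17–22:11.
Merge the second list: 10:34–12:57, 13:06–13:29, 18:48–21:35.
Only in the first: 08:45–10:34, 12:57–13:06, 13:29–18:48, 21:35–22:11.
Only in the second: 11:27–12:17.
Together these are the periods covered by exactly one.

08:45–10:34, 11:27–12:17, 12:57–13:06, 13:29–18:48, 21:35–22:11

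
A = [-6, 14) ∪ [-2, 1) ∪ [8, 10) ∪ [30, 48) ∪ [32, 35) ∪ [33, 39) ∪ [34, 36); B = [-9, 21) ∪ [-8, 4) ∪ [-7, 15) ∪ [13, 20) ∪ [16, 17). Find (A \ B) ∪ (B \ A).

Merge the first list: [-6, 14), [30, 48).
Merge the second list: [-9, 21).
A \ B = [30, 48).
B \ A = [-9, -6), [14, 21).
Union of the two gives the symmetric difference.

[-9, -6) ∪ [14, 21) ∪ [30, 48)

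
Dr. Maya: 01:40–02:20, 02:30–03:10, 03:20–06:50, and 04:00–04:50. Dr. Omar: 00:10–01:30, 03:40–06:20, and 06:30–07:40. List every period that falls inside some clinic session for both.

Merge the first list: 01:40–02:20, 02:30–03:10, 03:20–06:50.
01:40–02:20 falls entirely outside B.
02:30–03:10 falls entirely outside B.
03:20–06:50 overlaps B on 03:40–06:20, 06:30–06:50.

03:40–06:20, 06:30–06:50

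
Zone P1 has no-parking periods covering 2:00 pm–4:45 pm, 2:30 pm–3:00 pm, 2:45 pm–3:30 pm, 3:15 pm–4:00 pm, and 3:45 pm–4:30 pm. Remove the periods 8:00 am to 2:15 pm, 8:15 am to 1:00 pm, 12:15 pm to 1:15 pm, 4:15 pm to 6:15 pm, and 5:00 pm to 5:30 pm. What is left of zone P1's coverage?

2:15 pm–4:15 pm

A, merged: 2:00 pm–4:45 pm.
B, merged: 8:00 am–2:15 pm, 4:15 pm–6:15 pm.
2:00 pm–4:45 pm \ B = 2:15 pm–4:15 pm.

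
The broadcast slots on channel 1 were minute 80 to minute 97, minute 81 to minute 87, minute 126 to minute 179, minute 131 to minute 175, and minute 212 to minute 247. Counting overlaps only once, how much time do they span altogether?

105 minutes

Merged: minute 80 to minute 97, minute 126 to minute 179, minute 212 to minute 247.
Lengths: 17 minutes + 53 minutes + 35 minutes = 105 minutes.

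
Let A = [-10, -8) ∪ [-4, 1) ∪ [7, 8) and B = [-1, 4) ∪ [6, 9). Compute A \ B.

[-10, -8) ∪ [-4, -1)

[-10, -8): nothing removed.
[-4, 1) \ B = [-4, -1).
[7, 8): entirely removed.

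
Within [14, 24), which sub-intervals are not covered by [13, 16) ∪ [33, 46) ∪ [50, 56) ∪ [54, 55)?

[16, 24)

After merging, the occupied span is [13, 16), [33, 46), [50, 56).
Complement within [14, 24): [16, 24).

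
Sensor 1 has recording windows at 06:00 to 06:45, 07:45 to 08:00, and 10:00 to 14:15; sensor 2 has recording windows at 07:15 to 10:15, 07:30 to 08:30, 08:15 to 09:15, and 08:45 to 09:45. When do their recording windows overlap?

Merge the second list: 07:15–10:15.
06:00–06:45: no overlap with the second set.
07:45–08:00 meets the second set on 07:45–08:00.
10:00–14:15 meets the second set on 10:00–10:15.

07:45–08:00, 10:00–10:15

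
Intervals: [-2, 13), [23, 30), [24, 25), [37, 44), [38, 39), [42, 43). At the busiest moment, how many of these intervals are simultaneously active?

2

Walk the sorted start/end points keeping a running depth.
The depth first hits 2 at 24.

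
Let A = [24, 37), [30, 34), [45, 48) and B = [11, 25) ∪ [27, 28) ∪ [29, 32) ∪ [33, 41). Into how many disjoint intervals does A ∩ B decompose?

First set merges to [24, 37), [45, 48).
A ∩ B = [24, 25), [27, 28), [29, 32), [33, 37).
That is 4 disjoint pieces.

4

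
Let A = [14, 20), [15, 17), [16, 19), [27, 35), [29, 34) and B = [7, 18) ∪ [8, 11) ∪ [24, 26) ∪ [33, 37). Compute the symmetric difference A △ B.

[7, 14) ∪ [18, 20) ∪ [24, 26) ∪ [27, 33) ∪ [35, 37)

Merge the first list: [14, 20), [27, 35).
Merge the second list: [7, 18), [24, 26), [33, 37).
A \ B = [18, 20), [27, 33).
B \ A = [7, 14), [24, 26), [35, 37).
Union of the two gives the symmetric difference.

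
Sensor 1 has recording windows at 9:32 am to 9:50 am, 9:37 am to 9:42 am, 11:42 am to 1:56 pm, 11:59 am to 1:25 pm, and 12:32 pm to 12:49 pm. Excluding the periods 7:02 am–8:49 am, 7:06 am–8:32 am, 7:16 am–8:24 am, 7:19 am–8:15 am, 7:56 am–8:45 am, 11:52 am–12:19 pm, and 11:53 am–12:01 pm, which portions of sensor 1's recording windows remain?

9:32 am-9:50 am, 11:42 am-11:52 am, 12:19 pm-1:56 pm

Merge the first list: 9:32 am-9:50 am, 11:42 am-1:56 pm.
Merge the second list: 7:02 am-8:49 am, 11:52 am-12:19 pm.
9:32 am-9:50 am is untouched.
11:42 am-1:56 pm with B removed leaves 11:42 am-11:52 am, 12:19 pm-1:56 pm.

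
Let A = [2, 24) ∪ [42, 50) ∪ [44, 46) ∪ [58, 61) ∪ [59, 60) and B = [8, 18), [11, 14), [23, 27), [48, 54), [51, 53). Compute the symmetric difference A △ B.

[2, 8) ∪ [18, 23) ∪ [24, 27) ∪ [42, 48) ∪ [50, 54) ∪ [58, 61)

A, merged: [2, 24), [42, 50), [58, 61).
B, merged: [8, 18), [23, 27), [48, 54).
A \ B = [2, 8), [18, 23), [42, 48), [58, 61).
B \ A = [24, 27), [50, 54).
Union of the two gives the symmetric difference.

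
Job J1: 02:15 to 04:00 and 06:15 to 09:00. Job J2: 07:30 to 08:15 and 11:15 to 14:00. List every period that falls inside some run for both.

02:15–04:00: no overlap with the second set.
06:15–09:00 meets the second set on 07:30–08:15.

07:30–08:15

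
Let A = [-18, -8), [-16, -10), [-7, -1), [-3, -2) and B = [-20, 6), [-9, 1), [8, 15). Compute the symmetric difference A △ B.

First set merges to [-18, -8), [-7, -1).
Second set merges to [-20, 6), [8, 15).
A \ B = none.
B \ A = [-20, -18), [-8, -7), [-1, 6), [8, 15).
Union of the two gives the symmetric difference.

[-20, -18) ∪ [-8, -7) ∪ [-1, 6) ∪ [8, 15)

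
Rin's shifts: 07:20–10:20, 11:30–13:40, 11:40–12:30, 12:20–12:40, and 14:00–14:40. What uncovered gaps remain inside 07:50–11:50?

After merging, the occupied span is 07:20–10:20, 11:30–13:40, 14:00–14:40.
Complement within 07:50–11:50: 10:20–11:30.

10:20–11:30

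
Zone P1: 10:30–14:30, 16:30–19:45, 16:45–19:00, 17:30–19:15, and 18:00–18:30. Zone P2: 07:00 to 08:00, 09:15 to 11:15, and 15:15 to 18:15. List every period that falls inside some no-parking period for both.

Merge the first list: 10:30-14:30, 16:30-19:45.
10:30-14:30 overlaps B on 10:30-11:15.
16:30-19:45 overlaps B on 16:30-18:15.

10:30-11:15, 16:30-18:15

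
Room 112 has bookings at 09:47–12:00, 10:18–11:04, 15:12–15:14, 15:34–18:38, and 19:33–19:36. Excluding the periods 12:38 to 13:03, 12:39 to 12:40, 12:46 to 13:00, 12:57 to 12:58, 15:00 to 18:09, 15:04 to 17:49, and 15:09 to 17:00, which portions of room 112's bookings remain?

09:47-12:00, 18:09-18:38, 19:33-19:36

Merge the first list: 09:47-12:00, 15:12-15:14, 15:34-18:38, 19:33-19:36.
Merge the second list: 12:38-13:03, 15:00-18:09.
09:47-12:00 is untouched.
15:12-15:14 lies entirely inside B → drops out.
15:34-18:38 with B removed leaves 18:09-18:38.
19:33-19:36 is untouched.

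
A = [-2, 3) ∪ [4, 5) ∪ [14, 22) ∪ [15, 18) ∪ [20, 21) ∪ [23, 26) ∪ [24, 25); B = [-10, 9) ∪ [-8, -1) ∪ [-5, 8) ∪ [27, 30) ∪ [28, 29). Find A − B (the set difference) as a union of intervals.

[14, 22) ∪ [23, 26)

First set merges to [-2, 3), [4, 5), [14, 22), [23, 26).
Second set merges to [-10, 9), [27, 30).
[-2, 3): fully covered by B → removed.
[4, 5): fully covered by B → removed.
[14, 22): no B overlap → unchanged.
[23, 26): no B overlap → unchanged.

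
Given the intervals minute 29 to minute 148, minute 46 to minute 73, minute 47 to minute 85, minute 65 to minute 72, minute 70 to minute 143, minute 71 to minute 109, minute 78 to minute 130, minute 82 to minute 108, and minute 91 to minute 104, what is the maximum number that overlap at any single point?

6

Walk the sorted start/end points keeping a running depth.
The depth first hits 6 at minute 71.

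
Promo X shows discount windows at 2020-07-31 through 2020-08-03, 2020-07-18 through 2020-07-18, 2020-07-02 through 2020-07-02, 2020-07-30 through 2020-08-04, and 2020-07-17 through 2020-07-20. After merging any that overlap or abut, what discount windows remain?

Sort by start: 2020-07-02 through 2020-07-02, 2020-07-17 through 2020-07-20, 2020-07-18 through 2020-07-18, 2020-07-30 through 2020-08-04, 2020-07-31 through 2020-08-03.
2020-07-17 through 2020-07-20 is disjoint → start new block.
2020-07-18 through 2020-07-18 overlaps/touches 2020-07-17 through 2020-07-20 → extend to 2020-07-17 through 2020-07-20.
2020-07-30 through 2020-08-04 is disjoint → start new block.
2020-07-31 through 2020-08-03 overlaps/touches 2020-07-30 through 2020-08-04 → extend to 2020-07-30 through 2020-08-04.

2020-07-02 through 2020-07-02, 2020-07-17 through 2020-07-20, 2020-07-30 through 2020-08-04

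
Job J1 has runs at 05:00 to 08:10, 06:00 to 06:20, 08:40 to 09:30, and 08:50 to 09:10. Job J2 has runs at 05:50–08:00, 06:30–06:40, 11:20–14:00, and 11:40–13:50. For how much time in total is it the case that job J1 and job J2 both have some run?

2 h 10 min

A, merged: 05:00–08:10, 08:40–09:30.
B, merged: 05:50–08:00, 11:20–14:00.
A ∩ B = 05:50–08:00.
Total: 2 h 10 min.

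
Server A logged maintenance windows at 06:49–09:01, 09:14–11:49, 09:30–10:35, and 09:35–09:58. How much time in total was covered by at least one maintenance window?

Merged: 06:49-09:01, 09:14-11:49.
Lengths: 2 h 12 min + 2 h 35 min = 4 h 47 min.

4 h 47 min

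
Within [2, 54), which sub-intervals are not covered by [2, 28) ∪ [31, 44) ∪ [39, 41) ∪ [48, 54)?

[28, 31) ∪ [44, 48)

Covered (merged): [2, 28), [31, 44), [48, 54).
Complement within [2, 54): [28, 31), [44, 48).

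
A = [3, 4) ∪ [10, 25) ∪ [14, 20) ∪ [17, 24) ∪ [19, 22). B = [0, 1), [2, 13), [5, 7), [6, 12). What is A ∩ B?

[3, 4) ∪ [10, 13)

Merge the first list: [3, 4), [10, 25).
Merge the second list: [0, 1), [2, 13).
[3, 4) meets the second set on [3, 4).
[10, 25) meets the second set on [10, 13).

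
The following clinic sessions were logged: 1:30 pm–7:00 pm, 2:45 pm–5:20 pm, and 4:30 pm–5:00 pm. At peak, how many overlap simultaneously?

At 4:30 pm, 3 of the intervals are simultaneously active.
No point has more.

3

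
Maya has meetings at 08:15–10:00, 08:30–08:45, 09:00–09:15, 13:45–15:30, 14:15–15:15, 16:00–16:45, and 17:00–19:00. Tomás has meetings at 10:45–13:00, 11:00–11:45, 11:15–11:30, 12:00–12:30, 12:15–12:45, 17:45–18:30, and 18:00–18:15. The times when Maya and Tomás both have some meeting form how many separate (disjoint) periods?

First set merges to 08:15–10:00, 13:45–15:30, 16:00–16:45, 17:00–19:00.
Second set merges to 10:45–13:00, 17:45–18:30.
A ∩ B = 17:45–18:30.
That is 1 disjoint piece.

1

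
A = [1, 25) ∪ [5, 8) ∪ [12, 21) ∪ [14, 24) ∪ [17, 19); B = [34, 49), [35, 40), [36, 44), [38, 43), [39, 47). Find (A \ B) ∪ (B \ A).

Merge the first list: [1, 25).
Merge the second list: [34, 49).
A \ B = [1, 25).
B \ A = [34, 49).
Union of the two gives the symmetric difference.

[1, 25) ∪ [34, 49)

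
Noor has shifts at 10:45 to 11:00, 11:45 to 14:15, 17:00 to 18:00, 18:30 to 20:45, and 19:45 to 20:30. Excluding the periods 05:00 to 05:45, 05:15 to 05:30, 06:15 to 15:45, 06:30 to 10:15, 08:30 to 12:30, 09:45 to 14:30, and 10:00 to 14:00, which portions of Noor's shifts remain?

17:00-18:00, 18:30-20:45

Merge the first list: 10:45-11:00, 11:45-14:15, 17:00-18:00, 18:30-20:45.
Merge the second list: 05:00-05:45, 06:15-15:45.
10:45-11:00: entirely removed.
11:45-14:15: entirely removed.
17:00-18:00: nothing removed.
18:30-20:45: nothing removed.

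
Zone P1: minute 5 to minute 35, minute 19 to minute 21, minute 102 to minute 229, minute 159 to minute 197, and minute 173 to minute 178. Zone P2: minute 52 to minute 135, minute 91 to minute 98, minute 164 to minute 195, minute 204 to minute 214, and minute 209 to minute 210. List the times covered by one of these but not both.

Merge the first list: minute 5 to minute 35, minute 102 to minute 229.
Merge the second list: minute 52 to minute 135, minute 164 to minute 195, minute 204 to minute 214.
A but not B: minute 5 to minute 35, minute 135 to minute 164, minute 195 to minute 204, minute 214 to minute 229.
B but not A: minute 52 to minute 102.
Combining gives A △ B.

minute 5 to minute 35, minute 52 to minute 102, minute 135 to minute 164, minute 195 to minute 204, minute 214 to minute 229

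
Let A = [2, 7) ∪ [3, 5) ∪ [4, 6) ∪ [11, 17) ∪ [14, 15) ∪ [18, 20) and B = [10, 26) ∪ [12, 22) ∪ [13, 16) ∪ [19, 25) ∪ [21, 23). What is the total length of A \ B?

First set merges to [2, 7), [11, 17), [18, 20).
Second set merges to [10, 26).
A \ B = [2, 7).
Total: 5.

5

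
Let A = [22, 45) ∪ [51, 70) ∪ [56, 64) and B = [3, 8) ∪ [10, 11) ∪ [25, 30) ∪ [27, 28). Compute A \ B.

[22, 25) ∪ [30, 45) ∪ [51, 70)

First set merges to [22, 45), [51, 70).
Second set merges to [3, 8), [10, 11), [25, 30).
[22, 45) with B removed leaves [22, 25), [30, 45).
[51, 70) is untouched.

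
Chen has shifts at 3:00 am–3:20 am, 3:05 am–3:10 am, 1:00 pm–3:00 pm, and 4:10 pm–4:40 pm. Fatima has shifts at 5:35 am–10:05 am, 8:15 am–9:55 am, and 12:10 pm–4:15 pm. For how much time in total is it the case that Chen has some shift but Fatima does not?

45 min

Merge the first list: 3:00 am–3:20 am, 1:00 pm–3:00 pm, 4:10 pm–4:40 pm.
Merge the second list: 5:35 am–10:05 am, 12:10 pm–4:15 pm.
A \ B = 3:00 am–3:20 am, 4:15 pm–4:40 pm.
Total: 20 min + 25 min = 45 min.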